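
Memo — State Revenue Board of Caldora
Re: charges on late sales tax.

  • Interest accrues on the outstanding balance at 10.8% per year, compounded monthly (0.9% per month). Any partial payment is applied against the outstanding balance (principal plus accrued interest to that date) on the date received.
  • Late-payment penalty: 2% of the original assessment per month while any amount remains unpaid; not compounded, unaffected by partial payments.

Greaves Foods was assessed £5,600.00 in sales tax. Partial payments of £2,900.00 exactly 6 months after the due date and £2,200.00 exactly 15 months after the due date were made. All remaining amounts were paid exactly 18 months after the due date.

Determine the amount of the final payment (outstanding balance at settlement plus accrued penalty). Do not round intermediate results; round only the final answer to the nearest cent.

£3,106.93

Balance at month 6: £5,600.0000 × (1 + 0.009)^6 = £5,909.2862…
After £2,900.00 payment: £5,909.2862… − £2,900.00 = £3,009.2862…
Balance at month 15: £3,009.2862… × (1 + 0.009)^9 = £3,262.0002…
After £2,200.00 payment: £3,262.0002… − £2,200.00 = £1,062.0002…
Balance at month 18: £1,062.0002… × (1 + 0.009)^3 = £1,090.9331…
Penalty: 18 × 2% × £5,600.00 = £2,016.00
Final settlement = outstanding balance + penalty = £1,090.9331… + £2,016.00 = £3,106.93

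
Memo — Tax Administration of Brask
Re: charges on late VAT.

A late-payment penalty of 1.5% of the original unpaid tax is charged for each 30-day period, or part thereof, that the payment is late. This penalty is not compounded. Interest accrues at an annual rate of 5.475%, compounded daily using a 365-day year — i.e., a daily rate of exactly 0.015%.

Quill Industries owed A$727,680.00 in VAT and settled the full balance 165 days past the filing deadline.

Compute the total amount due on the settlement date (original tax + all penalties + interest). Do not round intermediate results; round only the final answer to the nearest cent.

Penalty periods: ⌈165/30⌉ = 6; penalty = 6 × 1.5% × A$727,680.00 = A$65,491.20
Interest: A$727,680.00 × ((1 + 0.00015)^165 − 1) = A$727,680.00 × 0.02505692… = A$18,233.4204…
Total = A$727,680.00 + A$65,491.2000 + A$18,233.4204… = A$811,404.62

A$811,404.62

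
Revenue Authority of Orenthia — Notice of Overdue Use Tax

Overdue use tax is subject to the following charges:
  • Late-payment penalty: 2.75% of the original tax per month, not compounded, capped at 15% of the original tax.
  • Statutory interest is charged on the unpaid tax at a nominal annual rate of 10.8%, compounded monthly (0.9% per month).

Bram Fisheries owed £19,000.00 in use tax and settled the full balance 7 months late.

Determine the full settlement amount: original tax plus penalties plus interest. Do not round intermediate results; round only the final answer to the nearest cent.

£23,079.81

Penalty (uncapped): 7 × 2.75% × £19,000.00 = £3,657.50; cap = 15% × £19,000.00 = £2,850.00 → penalty = £2,850.00
Interest: £19,000.00 × ((1 + 0.009)^7 − 1) = £19,000.00 × 0.0647267… = £1,229.8082…
Total = £19,000.00 + £2,850.0000 + £1,229.8082… = £23,079.81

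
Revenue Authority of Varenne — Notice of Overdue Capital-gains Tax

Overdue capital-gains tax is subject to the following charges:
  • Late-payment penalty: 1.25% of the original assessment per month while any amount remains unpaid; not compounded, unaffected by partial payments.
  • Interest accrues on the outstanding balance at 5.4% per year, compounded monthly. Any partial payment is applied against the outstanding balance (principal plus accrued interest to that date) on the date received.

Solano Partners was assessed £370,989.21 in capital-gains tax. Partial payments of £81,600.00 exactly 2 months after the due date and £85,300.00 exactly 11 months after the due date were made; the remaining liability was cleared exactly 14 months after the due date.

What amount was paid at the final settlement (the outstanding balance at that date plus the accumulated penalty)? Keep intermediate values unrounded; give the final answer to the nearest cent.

Monthly rate = 5.4% ÷ 12 = 0.45%
Balance at month 2: £370,989.2100 × (1 + 0.0045)^2 = £374,335.6254…
After £81,600.00 payment: £374,335.6254… − £81,600.00 = £292,735.6254…
Balance at month 11: £292,735.6254… × (1 + 0.0045)^9 = £304,807.0785…
After £85,300.00 payment: £304,807.0785… − £85,300.00 = £219,507.0785…
Balance at month 14: £219,507.0785… × (1 + 0.0045)^3 = £222,483.7791…
Penalty: 14 × 1.25% × £370,989.21 = £64,923.11…
Final settlement = outstanding balance + penalty = £222,483.7791… + £64,923.11… = £287,406.89

£287,406.89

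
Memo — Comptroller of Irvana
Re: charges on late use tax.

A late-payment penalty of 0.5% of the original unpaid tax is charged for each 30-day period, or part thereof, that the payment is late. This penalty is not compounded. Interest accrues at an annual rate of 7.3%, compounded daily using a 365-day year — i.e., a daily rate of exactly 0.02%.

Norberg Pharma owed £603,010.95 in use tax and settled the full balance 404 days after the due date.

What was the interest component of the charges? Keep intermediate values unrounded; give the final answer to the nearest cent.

£50,740.53

Interest: £603,010.95 × ((1 + 0.0002)^404 − 1) = £603,010.95 × 0.08414529… = £50,740.5284…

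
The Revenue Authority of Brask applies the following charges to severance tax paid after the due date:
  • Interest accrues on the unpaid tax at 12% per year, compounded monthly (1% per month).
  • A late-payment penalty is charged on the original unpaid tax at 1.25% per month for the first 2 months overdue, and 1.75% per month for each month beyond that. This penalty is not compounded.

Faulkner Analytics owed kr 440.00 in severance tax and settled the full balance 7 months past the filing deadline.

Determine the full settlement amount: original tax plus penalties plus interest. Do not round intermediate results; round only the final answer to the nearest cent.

Penalty, months 1–2: 2 × 1.25% × kr 440.00 = kr 11.00
Penalty, months 3–7: 5 × 1.75% × kr 440.00 = kr 38.50
Interest: kr 440.00 × ((1 + 0.01)^7 − 1) = kr 440.00 × 0.0721354… = kr 31.7396…
Total = kr 440.00 + kr 49.5000 + kr 31.7396… = kr 521.24

kr 521.24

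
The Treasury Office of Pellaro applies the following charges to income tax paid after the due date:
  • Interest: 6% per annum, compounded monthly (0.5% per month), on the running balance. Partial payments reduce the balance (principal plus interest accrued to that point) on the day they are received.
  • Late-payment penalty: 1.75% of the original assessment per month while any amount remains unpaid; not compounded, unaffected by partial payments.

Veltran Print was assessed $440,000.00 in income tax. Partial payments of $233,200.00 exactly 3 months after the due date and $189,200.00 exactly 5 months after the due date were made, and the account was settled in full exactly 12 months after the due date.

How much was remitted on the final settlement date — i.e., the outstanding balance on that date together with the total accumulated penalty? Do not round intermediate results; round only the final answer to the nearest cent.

Balance at month 3: $440,000.0000 × (1 + 0.005)^3 = $446,633.0550
After $233,200.00 payment: $446,633.0550 − $233,200.00 = $213,433.0550
Balance at month 5: $213,433.0550 × (1 + 0.005)^2 = $215,572.7214…
After $189,200.00 payment: $215,572.7214… − $189,200.00 = $26,372.7214…
Balance at month 12: $26,372.7214… × (1 + 0.005)^7 = $27,309.7283…
Penalty: 12 × 1.75% × $440,000.00 = $92,400.00
Final settlement = outstanding balance + penalty = $27,309.7283… + $92,400.00 = $119,709.73

$119,709.73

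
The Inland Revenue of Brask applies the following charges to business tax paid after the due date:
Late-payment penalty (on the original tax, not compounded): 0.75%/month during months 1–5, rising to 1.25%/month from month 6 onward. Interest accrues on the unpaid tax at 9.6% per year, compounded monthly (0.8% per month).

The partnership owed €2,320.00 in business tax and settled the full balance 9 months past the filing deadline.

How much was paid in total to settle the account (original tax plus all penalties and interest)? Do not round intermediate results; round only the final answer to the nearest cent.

€2,695.49

Penalty, months 1–5: 5 × 0.75% × €2,320.00 = €87.00
Penalty, months 6–9: 4 × 1.25% × €2,320.00 = €116.00
Interest: €2,320.00 × ((1 + 0.008)^9 − 1) = €2,320.00 × 0.0743475… = €172.4863…
Total = €2,320.00 + €203.0000 + €172.4863… = €2,695.49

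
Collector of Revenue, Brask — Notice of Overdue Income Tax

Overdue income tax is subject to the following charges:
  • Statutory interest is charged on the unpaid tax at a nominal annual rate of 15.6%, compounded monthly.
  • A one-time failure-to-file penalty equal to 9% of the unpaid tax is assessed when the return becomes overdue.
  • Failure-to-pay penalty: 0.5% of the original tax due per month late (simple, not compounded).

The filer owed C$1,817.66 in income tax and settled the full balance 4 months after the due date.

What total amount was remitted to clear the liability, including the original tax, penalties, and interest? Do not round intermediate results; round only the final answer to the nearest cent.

Failure-to-file penalty: 9% × C$1,817.66 = C$163.59…
Failure-to-pay penalty = 0.5% × C$1,817.66 × 4 mo = C$36.35…
Interest (15.6%/yr ÷ 12 = 1.3%/month): C$1,817.66 × ((1 + 0.013)^4 − 1) = C$96.3775…
Total = C$1,817.66 + C$199.9426 + C$96.3775… = C$2,113.98

C$2,113.98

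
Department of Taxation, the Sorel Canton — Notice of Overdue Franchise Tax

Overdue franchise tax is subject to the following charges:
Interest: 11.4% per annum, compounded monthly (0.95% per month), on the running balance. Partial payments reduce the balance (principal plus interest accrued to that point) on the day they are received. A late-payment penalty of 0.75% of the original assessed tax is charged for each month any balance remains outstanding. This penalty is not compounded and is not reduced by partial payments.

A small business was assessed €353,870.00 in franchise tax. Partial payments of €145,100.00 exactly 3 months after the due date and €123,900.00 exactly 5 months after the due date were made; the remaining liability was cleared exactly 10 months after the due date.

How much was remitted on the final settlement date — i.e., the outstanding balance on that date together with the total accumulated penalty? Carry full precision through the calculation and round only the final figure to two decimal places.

€130,575.39

Balance at month 3: €353,870.0000 × (1 + 0.0095)^3 = €364,051.4087…
After €145,100.00 payment: €364,051.4087… − €145,100.00 = €218,951.4087…
Balance at month 5: €218,951.4087… × (1 + 0.0095)^2 = €223,131.2458…
After €123,900.00 payment: €223,131.2458… − €123,900.00 = €99,231.2458…
Balance at month 10: €99,231.2458… × (1 + 0.0095)^5 = €104,035.1410…
Penalty: 10 × 0.75% × €353,870.00 = €26,540.25
Final settlement = outstanding balance + penalty = €104,035.1410… + €26,540.25 = €130,575.39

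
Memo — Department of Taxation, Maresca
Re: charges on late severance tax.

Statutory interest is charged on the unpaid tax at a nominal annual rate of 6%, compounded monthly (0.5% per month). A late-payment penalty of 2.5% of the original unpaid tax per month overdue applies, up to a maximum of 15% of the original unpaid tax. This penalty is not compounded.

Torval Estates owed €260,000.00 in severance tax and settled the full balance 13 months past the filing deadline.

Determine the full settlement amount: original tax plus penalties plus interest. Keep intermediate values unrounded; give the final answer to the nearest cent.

€316,416.41

Penalty (uncapped): 13 × 2.5% × €260,000.00 = €84,500.00; cap = 15% × €260,000.00 = €39,000.00 → penalty = €39,000.00
Interest: €260,000.00 × ((1 + 0.005)^13 − 1) = €260,000.00 × 0.0669862… = €17,416.4122…
Total = €260,000.00 + €39,000.0000 + €17,416.4122… = €316,416.41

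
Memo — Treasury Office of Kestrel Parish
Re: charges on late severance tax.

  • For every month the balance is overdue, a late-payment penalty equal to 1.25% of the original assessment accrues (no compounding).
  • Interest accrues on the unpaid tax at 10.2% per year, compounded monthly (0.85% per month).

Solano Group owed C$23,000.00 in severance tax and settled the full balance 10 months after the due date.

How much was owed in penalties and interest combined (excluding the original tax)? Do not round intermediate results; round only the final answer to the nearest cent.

Late-payment penalty = 1.25% × C$23,000.00 × 10 mo = C$2,875.00
Interest: C$23,000.00 × ((1 + 0.0085)^10 − 1) = C$23,000.00 × 0.0883261… = C$2,031.4992…
Penalties + interest = C$2,875.0000 + C$2,031.4992… = C$4,906.50

C$4,906.50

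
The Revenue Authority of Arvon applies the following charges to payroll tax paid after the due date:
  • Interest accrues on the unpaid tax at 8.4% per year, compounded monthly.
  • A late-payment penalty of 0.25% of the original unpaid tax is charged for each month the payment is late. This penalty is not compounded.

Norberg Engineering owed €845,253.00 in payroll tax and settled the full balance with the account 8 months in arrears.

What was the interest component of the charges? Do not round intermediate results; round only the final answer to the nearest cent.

Interest (8.4%/yr ÷ 12 = 0.7%/month): €845,253.00 × ((1 + 0.007)^8 − 1) = €48,510.2336…

€48,510.23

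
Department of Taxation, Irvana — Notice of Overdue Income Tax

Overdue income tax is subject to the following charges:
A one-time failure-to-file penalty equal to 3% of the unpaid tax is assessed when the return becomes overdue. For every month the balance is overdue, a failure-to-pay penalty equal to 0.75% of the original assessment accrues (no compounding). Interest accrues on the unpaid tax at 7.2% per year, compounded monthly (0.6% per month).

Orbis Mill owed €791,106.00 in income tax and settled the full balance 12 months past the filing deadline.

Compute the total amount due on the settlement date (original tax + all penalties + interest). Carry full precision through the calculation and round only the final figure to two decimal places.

€944,916.13

Failure-to-file penalty: 3% × €791,106.00 = €23,733.18
Failure-to-pay penalty = 0.75% × €791,106.00 × 12 mo = €71,199.54
Interest: €791,106.00 × ((1 + 0.006)^12 − 1) = €791,106.00 × 0.0744242… = €58,877.4056…
Total = €791,106.00 + €94,932.7200 + €58,877.4056… = €944,916.13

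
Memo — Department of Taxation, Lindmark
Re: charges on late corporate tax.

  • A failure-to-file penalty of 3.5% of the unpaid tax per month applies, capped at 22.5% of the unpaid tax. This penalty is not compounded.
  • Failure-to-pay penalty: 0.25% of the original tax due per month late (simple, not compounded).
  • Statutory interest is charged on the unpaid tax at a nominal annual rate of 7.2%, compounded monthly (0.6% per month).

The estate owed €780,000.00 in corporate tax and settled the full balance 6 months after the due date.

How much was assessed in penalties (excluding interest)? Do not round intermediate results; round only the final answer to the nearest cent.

Failure-to-file: 6 × 3.5% × €780,000.00 = €163,800.00 (under the 22.5% cap)
Failure-to-pay penalty = 0.25% × €780,000.00 × 6 mo = €11,700.00
Total penalty = €163,800.00 + €11,700.00 = €175,500.00

€175,500.00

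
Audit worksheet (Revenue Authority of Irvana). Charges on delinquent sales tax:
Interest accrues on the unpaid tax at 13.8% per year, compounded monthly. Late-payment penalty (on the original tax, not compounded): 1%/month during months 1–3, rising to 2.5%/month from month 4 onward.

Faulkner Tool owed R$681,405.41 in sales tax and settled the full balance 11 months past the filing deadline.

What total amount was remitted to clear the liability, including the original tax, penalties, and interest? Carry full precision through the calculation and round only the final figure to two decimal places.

R$929,457.80

Penalty, months 1–3: 3 × 1% × R$681,405.41 = R$20,442.16…
Penalty, months 4–11: 8 × 2.5% × R$681,405.41 = R$136,281.08…
Interest (13.8%/yr ÷ 12 = 1.15%/month): R$681,405.41 × ((1 + 0.0115)^11 − 1) = R$91,329.1488…
Total = R$681,405.41 + R$156,723.2443 + R$91,329.1488… = R$929,457.80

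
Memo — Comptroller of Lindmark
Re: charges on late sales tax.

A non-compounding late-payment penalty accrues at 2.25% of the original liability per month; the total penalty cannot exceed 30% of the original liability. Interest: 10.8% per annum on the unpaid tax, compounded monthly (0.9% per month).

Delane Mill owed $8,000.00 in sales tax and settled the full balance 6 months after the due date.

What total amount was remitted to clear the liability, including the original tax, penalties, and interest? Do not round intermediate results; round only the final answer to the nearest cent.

$9,521.84

Penalty: 6 × 2.25% × $8,000.00 = $1,080.00 (below the 30% cap of $2,400.00)
Interest: $8,000.00 × ((1 + 0.009)^6 − 1) = $8,000.00 × 0.0552297… = $441.8374…
Total = $8,000.00 + $1,080.0000 + $441.8374… = $9,521.84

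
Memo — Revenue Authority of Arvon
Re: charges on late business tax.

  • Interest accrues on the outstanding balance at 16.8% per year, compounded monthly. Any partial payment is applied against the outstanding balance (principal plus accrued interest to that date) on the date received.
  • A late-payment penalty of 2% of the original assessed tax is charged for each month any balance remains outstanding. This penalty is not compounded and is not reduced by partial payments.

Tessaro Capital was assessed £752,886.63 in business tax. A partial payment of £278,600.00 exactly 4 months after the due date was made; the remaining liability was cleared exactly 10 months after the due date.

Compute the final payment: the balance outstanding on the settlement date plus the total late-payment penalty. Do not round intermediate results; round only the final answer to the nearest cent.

£712,925.70

Monthly rate = 16.8% ÷ 12 = 1.4%
Balance at month 4: £752,886.6300 × (1 + 0.014)^4 = £795,941.9686…
After £278,600.00 payment: £795,941.9686… − £278,600.00 = £517,341.9686…
Balance at month 10: £517,341.9686… × (1 + 0.014)^6 = £562,348.3708…
Penalty: 10 × 2% × £752,886.63 = £150,577.33…
Final settlement = outstanding balance + penalty = £562,348.3708… + £150,577.33… = £712,925.70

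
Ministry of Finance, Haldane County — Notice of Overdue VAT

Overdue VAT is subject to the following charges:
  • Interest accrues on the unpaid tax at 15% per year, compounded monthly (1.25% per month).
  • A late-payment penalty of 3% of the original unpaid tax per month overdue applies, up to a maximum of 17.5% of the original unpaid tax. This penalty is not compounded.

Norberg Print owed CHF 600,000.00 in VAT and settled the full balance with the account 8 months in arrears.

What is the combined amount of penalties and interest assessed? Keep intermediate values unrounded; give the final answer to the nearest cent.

CHF 167,691.66

Penalty (uncapped): 8 × 3% × CHF 600,000.00 = CHF 144,000.00; cap = 17.5% × CHF 600,000.00 = CHF 105,000.00 → penalty = CHF 105,000.00
Interest: CHF 600,000.00 × ((1 + 0.0125)^8 − 1) = CHF 600,000.00 × 0.1044861… = CHF 62,691.6607…
Penalties + interest = CHF 105,000.0000 + CHF 62,691.6607… = CHF 167,691.66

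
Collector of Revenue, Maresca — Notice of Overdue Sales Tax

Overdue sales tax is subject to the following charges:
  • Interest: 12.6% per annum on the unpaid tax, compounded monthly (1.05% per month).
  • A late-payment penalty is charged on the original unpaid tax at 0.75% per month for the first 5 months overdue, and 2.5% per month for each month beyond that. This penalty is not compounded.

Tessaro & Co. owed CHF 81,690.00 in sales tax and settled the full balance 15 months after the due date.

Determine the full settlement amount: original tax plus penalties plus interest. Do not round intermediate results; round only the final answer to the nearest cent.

Penalty, months 1–5: 5 × 0.75% × CHF 81,690.00 = CHF 3,063.38…
Penalty, months 6–15: 10 × 2.5% × CHF 81,690.00 = CHF 20,422.50
Interest: CHF 81,690.00 × ((1 + 0.0105)^15 − 1) = CHF 81,690.00 × 0.1696200… = CHF 13,856.2538…
Total = CHF 81,690.00 + CHF 23,485.8750 + CHF 13,856.2538… = CHF 119,032.13

CHF 119,032.13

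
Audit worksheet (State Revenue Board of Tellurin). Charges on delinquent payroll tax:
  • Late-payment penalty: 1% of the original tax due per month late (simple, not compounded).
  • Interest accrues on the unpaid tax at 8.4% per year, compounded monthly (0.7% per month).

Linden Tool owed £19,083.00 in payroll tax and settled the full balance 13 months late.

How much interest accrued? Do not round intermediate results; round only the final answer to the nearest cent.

Interest: £19,083.00 × ((1 + 0.007)^13 − 1) = £19,083.00 × 0.0949218… = £1,811.3934…

£1,811.39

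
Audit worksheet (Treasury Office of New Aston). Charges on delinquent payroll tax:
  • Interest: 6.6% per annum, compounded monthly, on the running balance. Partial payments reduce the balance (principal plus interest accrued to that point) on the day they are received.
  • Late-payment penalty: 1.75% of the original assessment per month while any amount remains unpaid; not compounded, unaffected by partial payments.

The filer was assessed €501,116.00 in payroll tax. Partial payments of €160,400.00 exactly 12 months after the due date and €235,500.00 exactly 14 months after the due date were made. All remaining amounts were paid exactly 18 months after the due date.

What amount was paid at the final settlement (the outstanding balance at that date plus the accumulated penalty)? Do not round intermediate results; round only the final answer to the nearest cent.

Monthly rate = 6.6% ÷ 12 = 0.55%
Balance at month 12: €501,116.0000 × (1 + 0.0055)^12 = €535,208.7052…
After €160,400.00 payment: €535,208.7052… − €160,400.00 = €374,808.7052…
Balance at month 14: €374,808.7052… × (1 + 0.0055)^2 = €378,942.9389…
After €235,500.00 payment: €378,942.9389… − €235,500.00 = €143,442.9389…
Balance at month 18: €143,442.9389… × (1 + 0.0055)^4 = €146,624.8140…
Penalty: 18 × 1.75% × €501,116.00 = €157,851.54
Final settlement = outstanding balance + penalty = €146,624.8140… + €157,851.54 = €304,476.35

€304,476.35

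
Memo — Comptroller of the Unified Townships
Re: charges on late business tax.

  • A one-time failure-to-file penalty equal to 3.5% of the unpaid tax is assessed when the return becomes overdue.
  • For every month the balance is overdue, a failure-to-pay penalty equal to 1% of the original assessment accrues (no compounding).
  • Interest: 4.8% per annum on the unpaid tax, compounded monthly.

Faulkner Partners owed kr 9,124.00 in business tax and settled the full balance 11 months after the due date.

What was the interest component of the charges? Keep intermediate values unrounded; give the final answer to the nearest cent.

Interest (4.8%/yr ÷ 12 = 0.4%/month): kr 9,124.00 × ((1 + 0.004)^11 − 1) = kr 409.5822…

kr 409.58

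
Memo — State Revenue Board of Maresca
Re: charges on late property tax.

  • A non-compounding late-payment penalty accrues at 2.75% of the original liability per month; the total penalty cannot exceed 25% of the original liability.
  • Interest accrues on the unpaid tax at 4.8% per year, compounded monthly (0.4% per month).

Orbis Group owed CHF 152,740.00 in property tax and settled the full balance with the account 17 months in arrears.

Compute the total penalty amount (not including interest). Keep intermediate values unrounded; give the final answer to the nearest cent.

CHF 38,185.00

Penalty (uncapped): 17 × 2.75% × CHF 152,740.00 = CHF 71,405.95; cap = 25% × CHF 152,740.00 = CHF 38,185.00 → penalty = CHF 38,185.00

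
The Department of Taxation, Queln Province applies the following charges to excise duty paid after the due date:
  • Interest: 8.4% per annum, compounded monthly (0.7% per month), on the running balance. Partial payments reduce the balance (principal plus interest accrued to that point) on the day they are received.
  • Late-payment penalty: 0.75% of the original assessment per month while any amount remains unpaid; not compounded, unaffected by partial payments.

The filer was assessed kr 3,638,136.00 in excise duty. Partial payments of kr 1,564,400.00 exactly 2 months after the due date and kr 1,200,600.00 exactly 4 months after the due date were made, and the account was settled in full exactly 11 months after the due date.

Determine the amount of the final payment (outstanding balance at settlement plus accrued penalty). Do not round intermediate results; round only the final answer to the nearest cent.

Balance at month 2: kr 3,638,136.0000 × (1 + 0.007)^2 = kr 3,689,248.1727…
After kr 1,564,400.00 payment: kr 3,689,248.1727… − kr 1,564,400.00 = kr 2,124,848.1727…
Balance at month 4: kr 2,124,848.1727… × (1 + 0.007)^2 = kr 2,154,700.1646…
After kr 1,200,600.00 payment: kr 2,154,700.1646… − kr 1,200,600.00 = kr 954,100.1646…
Balance at month 11: kr 954,100.1646… × (1 + 0.007)^7 = kr 1,001,844.3763…
Penalty: 11 × 0.75% × kr 3,638,136.00 = kr 300,146.22
Final settlement = outstanding balance + penalty = kr 1,001,844.3763… + kr 300,146.22 = kr 1,301,990.60

kr 1,301,990.60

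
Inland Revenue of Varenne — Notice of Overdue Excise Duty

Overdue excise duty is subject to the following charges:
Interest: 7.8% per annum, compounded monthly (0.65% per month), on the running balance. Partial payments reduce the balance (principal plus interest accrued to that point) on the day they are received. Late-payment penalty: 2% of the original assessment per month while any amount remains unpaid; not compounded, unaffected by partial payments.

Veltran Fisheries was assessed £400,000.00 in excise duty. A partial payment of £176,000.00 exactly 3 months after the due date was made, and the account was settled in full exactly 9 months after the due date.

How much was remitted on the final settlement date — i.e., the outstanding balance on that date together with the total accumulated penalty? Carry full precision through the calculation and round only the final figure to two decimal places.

Balance at month 3: £400,000.0000 × (1 + 0.0065)^3 = £407,850.8099…
After £176,000.00 payment: £407,850.8099… − £176,000.00 = £231,850.8099…
Balance at month 9: £231,850.8099… × (1 + 0.0065)^6 = £241,041.2065…
Penalty: 9 × 2% × £400,000.00 = £72,000.00
Final settlement = outstanding balance + penalty = £241,041.2065… + £72,000.00 = £313,041.21

£313,041.21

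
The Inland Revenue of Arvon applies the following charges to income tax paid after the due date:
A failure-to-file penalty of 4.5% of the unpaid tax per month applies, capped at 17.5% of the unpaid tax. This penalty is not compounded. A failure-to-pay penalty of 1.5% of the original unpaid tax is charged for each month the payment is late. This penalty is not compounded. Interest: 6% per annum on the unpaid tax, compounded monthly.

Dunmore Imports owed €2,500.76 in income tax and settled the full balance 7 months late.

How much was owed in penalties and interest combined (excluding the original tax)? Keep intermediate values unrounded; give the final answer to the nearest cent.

Failure-to-file: 7 × 4.5% × €2,500.76 = €787.74…, capped at 17.5% × €2,500.76 = €437.63…
Failure-to-pay penalty = 1.5% × €2,500.76 × 7 mo = €262.58…
Interest (6%/yr ÷ 12 = 0.5%/month): €2,500.76 × ((1 + 0.005)^7 − 1) = €88.8505…
Penalties + interest = €700.2128 + €88.8505… = €789.06

€789.06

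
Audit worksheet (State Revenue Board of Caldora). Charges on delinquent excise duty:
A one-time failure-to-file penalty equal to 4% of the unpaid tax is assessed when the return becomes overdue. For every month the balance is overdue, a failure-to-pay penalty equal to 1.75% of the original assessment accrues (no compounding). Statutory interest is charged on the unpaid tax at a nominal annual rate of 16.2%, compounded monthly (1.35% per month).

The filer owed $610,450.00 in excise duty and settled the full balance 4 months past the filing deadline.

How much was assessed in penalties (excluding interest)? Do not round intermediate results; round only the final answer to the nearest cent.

Failure-to-file penalty: 4% × $610,450.00 = $24,418.00
Failure-to-pay penalty = 1.75% × $610,450.00 × 4 mo = $42,731.50
Total penalty = $24,418.00 + $42,731.50 = $67,149.50

$67,149.50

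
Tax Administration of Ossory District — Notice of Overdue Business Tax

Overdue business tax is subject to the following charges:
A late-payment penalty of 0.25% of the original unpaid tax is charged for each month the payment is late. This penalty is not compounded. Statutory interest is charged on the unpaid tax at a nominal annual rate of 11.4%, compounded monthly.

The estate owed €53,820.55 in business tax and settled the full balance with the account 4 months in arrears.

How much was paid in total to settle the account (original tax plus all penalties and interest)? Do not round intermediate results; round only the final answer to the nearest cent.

€56,433.27

Late-payment penalty: 4 × 0.25% × €53,820.55 = €538.21…
Interest (11.4%/yr ÷ 12 = 0.95%/month): €53,820.55 × ((1 + 0.0095)^4 − 1) = €2,074.5097…
Total = €53,820.55 + €538.2055 + €2,074.5097… = €56,433.27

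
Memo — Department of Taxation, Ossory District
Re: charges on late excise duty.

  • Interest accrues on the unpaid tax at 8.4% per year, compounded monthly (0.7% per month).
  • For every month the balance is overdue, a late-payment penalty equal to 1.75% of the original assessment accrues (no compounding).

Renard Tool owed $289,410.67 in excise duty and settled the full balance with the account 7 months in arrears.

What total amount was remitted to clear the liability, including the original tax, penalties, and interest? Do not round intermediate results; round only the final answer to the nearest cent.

$339,345.90

Late-payment penalty: 7 × 1.75% × $289,410.67 = $35,452.81…
Interest: $289,410.67 × ((1 + 0.007)^7 − 1) = $289,410.67 × 0.0500411… = $14,482.4252…
Total = $289,410.67 + $35,452.8071… + $14,482.4252… = $339,345.90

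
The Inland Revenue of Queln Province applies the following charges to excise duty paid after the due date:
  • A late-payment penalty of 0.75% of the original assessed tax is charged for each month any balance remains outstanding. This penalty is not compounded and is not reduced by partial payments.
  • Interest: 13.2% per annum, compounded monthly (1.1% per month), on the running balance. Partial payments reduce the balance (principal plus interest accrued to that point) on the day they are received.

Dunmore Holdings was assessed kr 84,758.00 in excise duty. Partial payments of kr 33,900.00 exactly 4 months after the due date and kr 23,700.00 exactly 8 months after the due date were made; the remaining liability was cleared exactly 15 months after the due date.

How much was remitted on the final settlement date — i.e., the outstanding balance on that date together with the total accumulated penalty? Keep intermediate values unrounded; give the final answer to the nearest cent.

Balance at month 4: kr 84,758.0000 × (1 + 0.011)^4 = kr 88,549.3388…
After kr 33,900.00 payment: kr 88,549.3388… − kr 33,900.00 = kr 54,649.3388…
Balance at month 8: kr 54,649.3388… × (1 + 0.011)^4 = kr 57,093.8769…
After kr 23,700.00 payment: kr 57,093.8769… − kr 23,700.00 = kr 33,393.8769…
Balance at month 15: kr 33,393.8769… × (1 + 0.011)^7 = kr 36,051.6321…
Penalty: 15 × 0.75% × kr 84,758.00 = kr 9,535.28…
Final settlement = outstanding balance + penalty = kr 36,051.6321… + kr 9,535.28… = kr 45,586.91

kr 45,586.91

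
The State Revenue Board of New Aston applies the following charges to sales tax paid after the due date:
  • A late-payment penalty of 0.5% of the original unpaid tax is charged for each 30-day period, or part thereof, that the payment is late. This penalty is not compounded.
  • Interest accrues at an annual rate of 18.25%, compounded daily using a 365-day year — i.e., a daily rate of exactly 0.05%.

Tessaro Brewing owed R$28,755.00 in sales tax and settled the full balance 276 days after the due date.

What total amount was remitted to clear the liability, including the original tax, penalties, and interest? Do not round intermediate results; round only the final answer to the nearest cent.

Penalty periods: ⌈276/30⌉ = 10; penalty = 10 × 0.5% × R$28,755.00 = R$1,437.75
Interest: R$28,755.00 × ((1 + 0.0005)^276 − 1) = R$28,755.00 × 0.14793596… = R$4,253.8985…
Total = R$28,755.00 + R$1,437.7500 + R$4,253.8985… = R$34,446.65

R$34,446.65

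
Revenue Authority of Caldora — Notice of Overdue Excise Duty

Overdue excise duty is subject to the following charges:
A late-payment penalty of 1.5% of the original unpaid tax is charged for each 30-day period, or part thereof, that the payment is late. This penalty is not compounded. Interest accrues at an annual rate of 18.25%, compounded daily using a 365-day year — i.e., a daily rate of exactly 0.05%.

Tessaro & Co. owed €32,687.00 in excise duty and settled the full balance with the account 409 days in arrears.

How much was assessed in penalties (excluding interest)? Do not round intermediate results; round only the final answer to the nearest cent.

€6,864.27

Penalty periods: ⌈409/30⌉ = 14; penalty = 14 × 1.5% × €32,687.00 = €6,864.27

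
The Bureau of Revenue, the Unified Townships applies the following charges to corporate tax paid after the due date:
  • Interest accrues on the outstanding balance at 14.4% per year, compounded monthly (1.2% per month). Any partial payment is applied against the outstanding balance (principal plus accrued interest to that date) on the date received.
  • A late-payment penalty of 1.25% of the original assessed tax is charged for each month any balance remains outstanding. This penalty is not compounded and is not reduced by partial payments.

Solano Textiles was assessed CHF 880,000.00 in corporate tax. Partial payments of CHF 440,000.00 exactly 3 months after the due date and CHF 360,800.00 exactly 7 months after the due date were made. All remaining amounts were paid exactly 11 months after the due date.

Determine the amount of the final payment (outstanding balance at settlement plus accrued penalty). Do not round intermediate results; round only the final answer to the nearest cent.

CHF 261,896.69

Balance at month 3: CHF 880,000.0000 × (1 + 0.012)^3 = CHF 912,061.6806…
After CHF 440,000.00 payment: CHF 912,061.6806… − CHF 440,000.00 = CHF 472,061.6806…
Balance at month 7: CHF 472,061.6806… × (1 + 0.012)^4 = CHF 495,131.7753…
After CHF 360,800.00 payment: CHF 495,131.7753… − CHF 360,800.00 = CHF 134,331.7753…
Balance at month 11: CHF 134,331.7753… × (1 + 0.012)^4 = CHF 140,896.6944…
Penalty: 11 × 1.25% × CHF 880,000.00 = CHF 121,000.00
Final settlement = outstanding balance + penalty = CHF 140,896.6944… + CHF 121,000.00 = CHF 261,896.69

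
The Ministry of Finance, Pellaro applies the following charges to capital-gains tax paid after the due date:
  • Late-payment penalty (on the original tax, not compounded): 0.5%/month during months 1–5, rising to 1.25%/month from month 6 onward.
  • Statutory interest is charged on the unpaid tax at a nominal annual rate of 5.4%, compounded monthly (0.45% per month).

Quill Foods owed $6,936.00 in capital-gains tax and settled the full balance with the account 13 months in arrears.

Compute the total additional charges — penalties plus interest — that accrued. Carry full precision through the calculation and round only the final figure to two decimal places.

Penalty, months 1–5: 5 × 0.5% × $6,936.00 = $173.40
Penalty, months 6–13: 8 × 1.25% × $6,936.00 = $693.60
Interest: $6,936.00 × ((1 + 0.0045)^13 − 1) = $6,936.00 × 0.0601059… = $416.8942…
Penalties + interest = $867.0000 + $416.8942… = $1,283.89

$1,283.89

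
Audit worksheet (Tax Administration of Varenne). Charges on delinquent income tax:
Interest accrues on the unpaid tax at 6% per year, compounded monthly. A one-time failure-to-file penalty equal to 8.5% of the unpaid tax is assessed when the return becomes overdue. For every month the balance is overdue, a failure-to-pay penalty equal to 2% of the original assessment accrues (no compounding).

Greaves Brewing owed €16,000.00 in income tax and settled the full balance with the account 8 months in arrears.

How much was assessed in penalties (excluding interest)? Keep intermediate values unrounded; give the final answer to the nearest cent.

Failure-to-file penalty: 8.5% × €16,000.00 = €1,360.00
Failure-to-pay penalty = 2% × €16,000.00 × 8 mo = €2,560.00
Total penalty = €1,360.00 + €2,560.00 = €3,920.00

€3,920.00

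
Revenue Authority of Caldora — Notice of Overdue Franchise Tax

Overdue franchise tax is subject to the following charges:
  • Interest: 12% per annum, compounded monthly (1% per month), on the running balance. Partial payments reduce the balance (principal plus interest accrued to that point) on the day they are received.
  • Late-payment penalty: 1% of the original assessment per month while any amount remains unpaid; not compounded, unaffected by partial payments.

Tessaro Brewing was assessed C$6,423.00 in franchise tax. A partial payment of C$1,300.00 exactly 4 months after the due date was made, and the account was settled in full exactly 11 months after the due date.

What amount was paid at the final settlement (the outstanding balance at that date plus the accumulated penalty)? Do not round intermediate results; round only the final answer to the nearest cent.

C$6,478.69

Balance at month 4: C$6,423.0000 × (1 + 0.01)^4 = C$6,683.7996…
After C$1,300.00 payment: C$6,683.7996… − C$1,300.00 = C$5,383.7996…
Balance at month 11: C$5,383.7996… × (1 + 0.01)^7 = C$5,772.1618…
Penalty: 11 × 1% × C$6,423.00 = C$706.53
Final settlement = outstanding balance + penalty = C$5,772.1618… + C$706.53 = C$6,478.69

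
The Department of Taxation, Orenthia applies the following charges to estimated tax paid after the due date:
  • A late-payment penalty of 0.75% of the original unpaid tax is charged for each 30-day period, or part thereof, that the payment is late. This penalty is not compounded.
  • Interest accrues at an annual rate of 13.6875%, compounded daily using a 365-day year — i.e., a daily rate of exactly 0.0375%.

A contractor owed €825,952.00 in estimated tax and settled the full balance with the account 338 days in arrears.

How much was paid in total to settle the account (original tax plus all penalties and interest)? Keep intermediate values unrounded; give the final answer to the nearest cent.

€1,011,878.94

Penalty periods: ⌈338/30⌉ = 12; penalty = 12 × 0.75% × €825,952.00 = €74,335.68
Interest: €825,952.00 × ((1 + 0.000375)^338 − 1) = €825,952.00 × 0.13510623… = €111,591.2600…
Total = €825,952.00 + €74,335.6800 + €111,591.2600… = €1,011,878.94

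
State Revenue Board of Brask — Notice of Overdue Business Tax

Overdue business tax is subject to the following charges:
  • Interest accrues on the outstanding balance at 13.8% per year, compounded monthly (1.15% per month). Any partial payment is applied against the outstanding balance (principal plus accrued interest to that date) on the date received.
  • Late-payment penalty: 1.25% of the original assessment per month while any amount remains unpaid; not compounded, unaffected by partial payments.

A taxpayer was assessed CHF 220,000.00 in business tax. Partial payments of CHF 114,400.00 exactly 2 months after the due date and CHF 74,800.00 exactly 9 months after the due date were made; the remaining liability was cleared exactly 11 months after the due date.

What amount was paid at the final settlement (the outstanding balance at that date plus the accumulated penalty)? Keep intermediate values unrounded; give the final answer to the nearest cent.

CHF 76,406.50

Balance at month 2: CHF 220,000.0000 × (1 + 0.0115)^2 = CHF 225,089.0950
After CHF 114,400.00 payment: CHF 225,089.0950 − CHF 114,400.00 = CHF 110,689.0950
Balance at month 9: CHF 110,689.0950 × (1 + 0.0115)^7 = CHF 119,912.9387…
After CHF 74,800.00 payment: CHF 119,912.9387… − CHF 74,800.00 = CHF 45,112.9387…
Balance at month 11: CHF 45,112.9387… × (1 + 0.0115)^2 = CHF 46,156.5025…
Penalty: 11 × 1.25% × CHF 220,000.00 = CHF 30,250.00
Final settlement = outstanding balance + penalty = CHF 46,156.5025… + CHF 30,250.00 = CHF 76,406.50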